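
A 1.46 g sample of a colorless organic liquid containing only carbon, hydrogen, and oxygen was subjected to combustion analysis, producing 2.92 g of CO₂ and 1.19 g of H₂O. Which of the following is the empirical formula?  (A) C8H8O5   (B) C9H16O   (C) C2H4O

mol C = 2.92 g CO₂ ÷ 44.009 g/mol = 0.06635 mol
mol H = 2 × 1.19 g H₂O ÷ 18.015 g/mol = 0.1321 mol
mass O = 1.46 − (0.7969 + 0.1332) = 0.5299 g → mol O = 0.5299 ÷ 15.999 = 0.03312 mol
Divide by the smallest (0.03312 mol): C 2.003, H 3.989, O 1.000

(C) C2H4O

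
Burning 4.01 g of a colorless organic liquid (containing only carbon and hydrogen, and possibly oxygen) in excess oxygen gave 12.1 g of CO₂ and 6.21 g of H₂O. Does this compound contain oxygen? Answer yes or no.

no

mol C = 12.1 g CO₂ ÷ 44.009 g/mol = 0.2749 mol
mol H = 2 × 6.21 g H₂O ÷ 18.015 g/mol = 0.6894 mol
C and H together account for 3.997 g — essentially the entire 4.01 g sample — so the compound contains no oxygen.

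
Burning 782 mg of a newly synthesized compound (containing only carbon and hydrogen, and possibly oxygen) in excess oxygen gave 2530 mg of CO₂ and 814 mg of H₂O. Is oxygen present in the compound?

mol C = 2.53 g CO₂ ÷ 44.009 g/mol = 0.05749 mol
mol H = 2 × 0.814 g H₂O ÷ 18.015 g/mol = 0.09037 mol
C and H together account for 0.7816 g — essentially the entire 0.782 g sample — so the compound contains no oxygen.

no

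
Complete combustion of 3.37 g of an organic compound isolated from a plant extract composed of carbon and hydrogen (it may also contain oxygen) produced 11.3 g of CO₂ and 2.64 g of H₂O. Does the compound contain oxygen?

no

mol C = 11.3 g CO₂ ÷ 44.009 g/mol = 0.2568 mol
mol H = 2 × 2.64 g H₂O ÷ 18.015 g/mol = 0.2931 mol
C and H together account for 3.379 g — essentially the entire 3.37 g sample — so the compound contains no oxygen.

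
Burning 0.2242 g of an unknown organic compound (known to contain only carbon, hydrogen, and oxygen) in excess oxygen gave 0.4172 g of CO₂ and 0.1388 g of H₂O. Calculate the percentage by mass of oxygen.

42.29%

mol C = 0.4172 g CO₂ ÷ 44.009 g/mol = 0.0094799 mol
mol H = 2 × 0.1388 g H₂O ÷ 18.015 g/mol = 0.015409 mol
mass O = 0.2242 − (0.11386 + 0.015533) = 0.094805 g → mol O = 0.094805 ÷ 15.999 = 0.0059257 mol
mass % O = 0.094805 g ÷ 0.2242 g × 100%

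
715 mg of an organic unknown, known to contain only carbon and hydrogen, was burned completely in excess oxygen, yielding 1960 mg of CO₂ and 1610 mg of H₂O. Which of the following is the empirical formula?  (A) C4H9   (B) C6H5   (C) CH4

mol C = 1.96 g CO₂ ÷ 44.009 g/mol = 0.04454 mol
mol H = 2 × 1.61 g H₂O ÷ 18.015 g/mol = 0.1787 mol
Divide by the smallest (0.04454 mol): C 1.000, H 4.013

(C) CH4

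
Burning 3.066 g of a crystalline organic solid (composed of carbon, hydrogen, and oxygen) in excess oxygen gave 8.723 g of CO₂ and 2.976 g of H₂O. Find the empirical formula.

C9H15O

mol C = 8.723 g CO₂ ÷ 44.009 g/mol = 0.19821 mol
mol H = 2 × 2.976 g H₂O ÷ 18.015 g/mol = 0.33039 mol
mass O = 3.066 − (2.3807 + 0.33303) = 0.35227 g → mol O = 0.35227 ÷ 15.999 = 0.022018 mol
Divide by the smallest (0.022018 mol): C 9.002, H 15.005, O 1.000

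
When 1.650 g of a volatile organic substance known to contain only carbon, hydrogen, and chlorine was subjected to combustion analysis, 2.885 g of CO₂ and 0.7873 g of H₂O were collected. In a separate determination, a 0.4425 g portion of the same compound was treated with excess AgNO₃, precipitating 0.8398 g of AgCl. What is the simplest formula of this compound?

mol C = 2.885 g CO₂ ÷ 44.009 g/mol = 0.065555 mol
mol H = 2 × 0.7873 g H₂O ÷ 18.015 g/mol = 0.087405 mol
From the AgCl data: mol Cl per gram of compound = (0.8398 ÷ 143.318) ÷ 0.4425 = 0.013242 mol/g, so in the 1.650 g combustion sample mol Cl = 0.021850 mol
Divide by the smallest (0.021850 mol): C 3.000, H 4.000, Cl 1.000

C3H4Cl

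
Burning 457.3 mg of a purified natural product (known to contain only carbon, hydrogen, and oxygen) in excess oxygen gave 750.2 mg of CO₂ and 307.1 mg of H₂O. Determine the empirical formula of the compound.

mol C = 0.7502 g CO₂ ÷ 44.009 g/mol = 0.017047 mol
mol H = 2 × 0.3071 g H₂O ÷ 18.015 g/mol = 0.034094 mol
mass O = 0.4573 − (0.20475 + 0.034367) = 0.21819 g → mol O = 0.21819 ÷ 15.999 = 0.013638 mol
Divide by the smallest (0.013638 mol): C 1.250, H 2.500, O 1.000
Multiplying each by 4 gives whole numbers: C 5.00, H 10.00, O 4.00

C5H10O4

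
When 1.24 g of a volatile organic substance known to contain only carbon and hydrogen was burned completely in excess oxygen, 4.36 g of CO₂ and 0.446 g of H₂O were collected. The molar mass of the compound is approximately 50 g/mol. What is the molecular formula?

C4H2

mol C = 4.36 g CO₂ ÷ 44.009 g/mol = 0.09907 mol
mol H = 2 × 0.446 g H₂O ÷ 18.015 g/mol = 0.04951 mol
Divide by the smallest (0.04951 mol): C 2.001, H 1.000
Empirical formula: C2H
Empirical-formula mass = 25.03 g/mol; 50 ÷ 25.03 ≈ 2, so the molecular formula is C4H2.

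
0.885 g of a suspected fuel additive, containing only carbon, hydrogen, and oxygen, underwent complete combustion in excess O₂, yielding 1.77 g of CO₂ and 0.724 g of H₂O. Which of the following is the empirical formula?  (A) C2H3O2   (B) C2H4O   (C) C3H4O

mol C = 1.77 g CO₂ ÷ 44.009 g/mol = 0.04022 mol
mol H = 2 × 0.724 g H₂O ÷ 18.015 g/mol = 0.08038 mol
mass O = 0.885 − (0.4831 + 0.08102) = 0.3209 g → mol O = 0.3209 ÷ 15.999 = 0.02006 mol
Divide by the smallest (0.02006 mol): C 2.005, H 4.007, O 1.000

(B) C2H4O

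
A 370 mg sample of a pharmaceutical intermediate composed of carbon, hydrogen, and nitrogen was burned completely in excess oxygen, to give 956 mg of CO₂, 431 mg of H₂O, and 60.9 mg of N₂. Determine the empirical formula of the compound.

mol C = 0.956 g CO₂ ÷ 44.009 g/mol = 0.02172 mol
mol H = 2 × 0.431 g H₂O ÷ 18.015 g/mol = 0.04785 mol
mol N = 2 × 0.0609 g N₂ ÷ 28.014 g/mol = 0.004348 mol
Divide by the smallest (0.004348 mol): C 4.996, H 11.005, N 1.000

C5H11N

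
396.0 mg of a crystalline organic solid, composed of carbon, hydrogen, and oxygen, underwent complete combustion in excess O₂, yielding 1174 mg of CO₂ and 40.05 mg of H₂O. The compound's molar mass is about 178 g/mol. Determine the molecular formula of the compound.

C12H2O2

mol C = 1.174 g CO₂ ÷ 44.009 g/mol = 0.026676 mol
mol H = 2 × 0.04005 g H₂O ÷ 18.015 g/mol = 0.0044463 mol
mass O = 0.3960 − (0.32041 + 0.0044819) = 0.071108 g → mol O = 0.071108 ÷ 15.999 = 0.0044445 mol
Divide by the smallest (0.0044445 mol): C 6.002, H 1.000, O 1.000
Empirical formula: C6HO
Empirical-formula mass = 89.07 g/mol; 178 ÷ 89.07 ≈ 2, so the molecular formula is C12H2O2.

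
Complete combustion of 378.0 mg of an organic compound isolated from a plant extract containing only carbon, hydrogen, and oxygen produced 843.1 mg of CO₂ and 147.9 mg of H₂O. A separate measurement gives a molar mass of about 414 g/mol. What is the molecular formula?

mol C = 0.8431 g CO₂ ÷ 44.009 g/mol = 0.019157 mol
mol H = 2 × 0.1479 g H₂O ÷ 18.015 g/mol = 0.016420 mol
mass O = 0.3780 − (0.23010 + 0.016551) = 0.13135 g → mol O = 0.13135 ÷ 15.999 = 0.0082098 mol
Divide by the smallest (0.0082098 mol): C 2.333, H 2.000, O 1.000
Multiplying each by 3 gives whole numbers: C 7.00, H 6.00, O 3.00
Empirical formula: C7H6O3
Empirical-formula mass = 138.12 g/mol; 414 ÷ 138.12 ≈ 3, so the molecular formula is C21H18O9.

C21H18O9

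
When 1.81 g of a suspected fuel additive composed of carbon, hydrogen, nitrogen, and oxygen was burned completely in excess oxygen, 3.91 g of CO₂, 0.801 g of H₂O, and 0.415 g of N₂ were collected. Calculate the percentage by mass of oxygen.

mol C = 3.91 g CO₂ ÷ 44.009 g/mol = 0.08885 mol
mol H = 2 × 0.801 g H₂O ÷ 18.015 g/mol = 0.08893 mol
mol N = 2 × 0.415 g N₂ ÷ 28.014 g/mol = 0.02963 mol
mass O = 1.81 − (1.067 + 0.08964 + 0.4150) = 0.2382 g → mol O = 0.2382 ÷ 15.999 = 0.01489 mol
mass % O = 0.2382 g ÷ 1.81 g × 100%

13.2%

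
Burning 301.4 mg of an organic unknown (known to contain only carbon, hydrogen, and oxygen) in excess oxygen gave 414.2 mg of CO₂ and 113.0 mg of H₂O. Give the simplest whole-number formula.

mol C = 0.4142 g CO₂ ÷ 44.009 g/mol = 0.0094117 mol
mol H = 2 × 0.1130 g H₂O ÷ 18.015 g/mol = 0.012545 mol
mass O = 0.3014 − (0.11304 + 0.012645) = 0.17571 g → mol O = 0.17571 ÷ 15.999 = 0.010983 mol
Divide by the smallest (0.0094117 mol): C 1.000, H 1.333, O 1.167
Multiplying each by 6 gives whole numbers: C 6.00, H 8.00, O 7.00

C6H8O7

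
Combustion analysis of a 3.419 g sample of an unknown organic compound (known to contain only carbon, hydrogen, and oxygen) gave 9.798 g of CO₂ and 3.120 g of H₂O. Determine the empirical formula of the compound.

C9H14O

mol C = 9.798 g CO₂ ÷ 44.009 g/mol = 0.22264 mol
mol H = 2 × 3.120 g H₂O ÷ 18.015 g/mol = 0.34638 mol
mass O = 3.419 − (2.6741 + 0.34915) = 0.39577 g → mol O = 0.39577 ÷ 15.999 = 0.024737 mol
Divide by the smallest (0.024737 mol): C 9.000, H 14.002, O 1.000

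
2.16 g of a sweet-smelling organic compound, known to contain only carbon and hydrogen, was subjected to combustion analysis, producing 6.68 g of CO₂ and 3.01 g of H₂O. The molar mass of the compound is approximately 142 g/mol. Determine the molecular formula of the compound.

mol C = 6.68 g CO₂ ÷ 44.009 g/mol = 0.1518 mol
mol H = 2 × 3.01 g H₂O ÷ 18.015 g/mol = 0.3342 mol
Divide by the smallest (0.1518 mol): C 1.000, H 2.202
Multiplying each by 5 gives whole numbers: C 5.00, H 11.01
Empirical formula: C5H11
Empirical-formula mass = 71.14 g/mol; 142 ÷ 71.14 ≈ 2, so the molecular formula is C10H22.

C10H22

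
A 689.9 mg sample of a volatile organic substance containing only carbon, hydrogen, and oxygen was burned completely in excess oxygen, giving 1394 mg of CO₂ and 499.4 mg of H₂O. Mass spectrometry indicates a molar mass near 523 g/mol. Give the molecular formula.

mol C = 1.394 g CO₂ ÷ 44.009 g/mol = 0.031675 mol
mol H = 2 × 0.4994 g H₂O ÷ 18.015 g/mol = 0.055443 mol
mass O = 0.6899 − (0.38045 + 0.055886) = 0.25356 g → mol O = 0.25356 ÷ 15.999 = 0.015849 mol
Divide by the smallest (0.015849 mol): C 1.999, H 3.498, O 1.000
Multiplying each by 2 gives whole numbers: C 4.00, H 7.00, O 2.00
Empirical formula: C4H7O2
Empirical-formula mass = 87.10 g/mol; 523 ÷ 87.10 ≈ 6, so the molecular formula is C24H42O12.

C24H42O12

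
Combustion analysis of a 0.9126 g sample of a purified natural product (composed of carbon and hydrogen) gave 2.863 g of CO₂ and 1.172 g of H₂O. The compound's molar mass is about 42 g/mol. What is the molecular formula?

mol C = 2.863 g CO₂ ÷ 44.009 g/mol = 0.065055 mol
mol H = 2 × 1.172 g H₂O ÷ 18.015 g/mol = 0.13011 mol
Divide by the smallest (0.065055 mol): C 1.000, H 2.000
Empirical formula: CH2
Empirical-formula mass = 14.03 g/mol; 42 ÷ 14.03 ≈ 3, so the molecular formula is C3H6.

C3H6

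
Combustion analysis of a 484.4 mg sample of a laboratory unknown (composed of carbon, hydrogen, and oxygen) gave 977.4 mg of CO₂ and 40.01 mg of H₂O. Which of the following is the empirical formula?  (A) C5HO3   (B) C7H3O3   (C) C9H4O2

mol C = 0.9774 g CO₂ ÷ 44.009 g/mol = 0.022209 mol
mol H = 2 × 0.04001 g H₂O ÷ 18.015 g/mol = 0.0044419 mol
mass O = 0.4844 − (0.26675 + 0.0044774) = 0.21317 g → mol O = 0.21317 ÷ 15.999 = 0.013324 mol
Divide by the smallest (0.0044419 mol): C 5.000, H 1.000, O 3.000

(A) C5HO3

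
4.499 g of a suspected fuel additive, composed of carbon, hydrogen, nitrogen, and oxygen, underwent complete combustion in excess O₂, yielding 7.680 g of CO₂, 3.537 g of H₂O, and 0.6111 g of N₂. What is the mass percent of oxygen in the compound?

mol C = 7.680 g CO₂ ÷ 44.009 g/mol = 0.17451 mol
mol H = 2 × 3.537 g H₂O ÷ 18.015 g/mol = 0.39267 mol
mol N = 2 × 0.6111 g N₂ ÷ 28.014 g/mol = 0.043628 mol
mass O = 4.499 − (2.0960 + 0.39581 + 0.61110) = 1.3960 g → mol O = 1.3960 ÷ 15.999 = 0.087259 mol
mass % O = 1.3960 g ÷ 4.499 g × 100%

31.03%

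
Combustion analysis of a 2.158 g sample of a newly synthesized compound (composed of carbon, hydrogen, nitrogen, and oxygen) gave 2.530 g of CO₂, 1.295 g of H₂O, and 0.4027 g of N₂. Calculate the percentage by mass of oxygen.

mol C = 2.530 g CO₂ ÷ 44.009 g/mol = 0.057488 mol
mol H = 2 × 1.295 g H₂O ÷ 18.015 g/mol = 0.14377 mol
mol N = 2 × 0.4027 g N₂ ÷ 28.014 g/mol = 0.028750 mol
mass O = 2.158 − (0.69049 + 0.14492 + 0.40270) = 0.91989 g → mol O = 0.91989 ÷ 15.999 = 0.057497 mol
mass % O = 0.91989 g ÷ 2.158 g × 100%

42.63%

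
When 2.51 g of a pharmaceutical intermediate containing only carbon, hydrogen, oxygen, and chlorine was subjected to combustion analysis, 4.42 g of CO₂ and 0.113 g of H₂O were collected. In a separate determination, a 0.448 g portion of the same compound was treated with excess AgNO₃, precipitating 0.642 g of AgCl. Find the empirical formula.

C8HCl2O2

mol C = 4.42 g CO₂ ÷ 44.009 g/mol = 0.1004 mol
mol H = 2 × 0.113 g H₂O ÷ 18.015 g/mol = 0.01255 mol
From the AgCl data: mol Cl per gram of compound = (0.642 ÷ 143.318) ÷ 0.448 = 0.009999 mol/g, so in the 2.51 g combustion sample mol Cl = 0.02510 mol
mass O = 2.51 − (1.206 + 0.01265 + 0.8897) = 0.4013 g → mol O = 0.4013 ÷ 15.999 = 0.02509 mol
Divide by the smallest (0.01255 mol): C 8.006, H 1.000, Cl 2.001, O 2.000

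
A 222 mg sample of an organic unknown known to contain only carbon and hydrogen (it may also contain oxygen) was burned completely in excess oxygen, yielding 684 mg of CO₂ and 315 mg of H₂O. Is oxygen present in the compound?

no

mol C = 0.684 g CO₂ ÷ 44.009 g/mol = 0.01554 mol
mol H = 2 × 0.315 g H₂O ÷ 18.015 g/mol = 0.03497 mol
C and H together account for 0.2219 g — essentially the entire 0.222 g sample — so the compound contains no oxygen.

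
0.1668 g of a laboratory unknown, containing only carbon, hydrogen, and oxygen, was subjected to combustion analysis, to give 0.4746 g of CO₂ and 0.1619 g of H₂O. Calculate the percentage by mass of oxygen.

mol C = 0.4746 g CO₂ ÷ 44.009 g/mol = 0.010784 mol
mol H = 2 × 0.1619 g H₂O ÷ 18.015 g/mol = 0.017974 mol
mass O = 0.1668 − (0.12953 + 0.018118) = 0.019154 g → mol O = 0.019154 ÷ 15.999 = 0.0011972 mol
mass % O = 0.019154 g ÷ 0.1668 g × 100%

11.48%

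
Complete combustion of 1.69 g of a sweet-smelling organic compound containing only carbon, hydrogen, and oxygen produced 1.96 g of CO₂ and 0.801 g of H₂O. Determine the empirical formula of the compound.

mol C = 1.96 g CO₂ ÷ 44.009 g/mol = 0.04454 mol
mol H = 2 × 0.801 g H₂O ÷ 18.015 g/mol = 0.08893 mol
mass O = 1.69 − (0.5349 + 0.08964) = 1.065 g → mol O = 1.065 ÷ 15.999 = 0.06659 mol
Divide by the smallest (0.04454 mol): C 1.000, H 1.997, O 1.495
Multiplying each by 2 gives whole numbers: C 2.00, H 3.99, O 2.99

C2H4O3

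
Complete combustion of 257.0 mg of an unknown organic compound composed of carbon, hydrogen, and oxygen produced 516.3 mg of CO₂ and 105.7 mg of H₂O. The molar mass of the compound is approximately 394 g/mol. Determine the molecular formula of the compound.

C18H18O10

mol C = 0.5163 g CO₂ ÷ 44.009 g/mol = 0.011732 mol
mol H = 2 × 0.1057 g H₂O ÷ 18.015 g/mol = 0.011735 mol
mass O = 0.2570 − (0.14091 + 0.011829) = 0.10426 g → mol O = 0.10426 ÷ 15.999 = 0.0065168 mol
Divide by the smallest (0.0065168 mol): C 1.800, H 1.801, O 1.000
Multiplying each by 5 gives whole numbers: C 9.00, H 9.00, O 5.00
Empirical formula: C9H9O5
Empirical-formula mass = 197.17 g/mol; 394 ÷ 197.17 ≈ 2, so the molecular formula is C18H18O10.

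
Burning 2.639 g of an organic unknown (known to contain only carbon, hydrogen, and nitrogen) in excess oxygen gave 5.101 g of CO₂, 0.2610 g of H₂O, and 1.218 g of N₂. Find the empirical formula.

C4HN3

mol C = 5.101 g CO₂ ÷ 44.009 g/mol = 0.11591 mol
mol H = 2 × 0.2610 g H₂O ÷ 18.015 g/mol = 0.028976 mol
mol N = 2 × 1.218 g N₂ ÷ 28.014 g/mol = 0.086957 mol
Divide by the smallest (0.028976 mol): C 4.000, H 1.000, N 3.001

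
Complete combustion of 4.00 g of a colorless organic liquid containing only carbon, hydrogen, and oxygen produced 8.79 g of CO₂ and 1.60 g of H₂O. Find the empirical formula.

mol C = 8.79 g CO₂ ÷ 44.009 g/mol = 0.1997 mol
mol H = 2 × 1.60 g H₂O ÷ 18.015 g/mol = 0.1776 mol
mass O = 4.00 − (2.399 + 0.1791) = 1.422 g → mol O = 1.422 ÷ 15.999 = 0.08888 mol
Divide by the smallest (0.08888 mol): C 2.247, H 1.999, O 1.000
Multiplying each by 4 gives whole numbers: C 8.99, H 7.99, O 4.00

C9H8O4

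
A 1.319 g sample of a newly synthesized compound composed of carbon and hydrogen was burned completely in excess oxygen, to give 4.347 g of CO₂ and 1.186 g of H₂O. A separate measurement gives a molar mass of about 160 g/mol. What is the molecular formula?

mol C = 4.347 g CO₂ ÷ 44.009 g/mol = 0.098775 mol
mol H = 2 × 1.186 g H₂O ÷ 18.015 g/mol = 0.13167 mol
Divide by the smallest (0.098775 mol): C 1.000, H 1.333
Multiplying each by 3 gives whole numbers: C 3.00, H 4.00
Empirical formula: C3H4
Empirical-formula mass = 40.06 g/mol; 160 ÷ 40.06 ≈ 4, so the molecular formula is C12H16.

C12H16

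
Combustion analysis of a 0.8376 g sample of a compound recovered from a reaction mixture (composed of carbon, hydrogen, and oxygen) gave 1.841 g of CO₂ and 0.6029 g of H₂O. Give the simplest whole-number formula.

mol C = 1.841 g CO₂ ÷ 44.009 g/mol = 0.041832 mol
mol H = 2 × 0.6029 g H₂O ÷ 18.015 g/mol = 0.066933 mol
mass O = 0.8376 − (0.50245 + 0.067469) = 0.26768 g → mol O = 0.26768 ÷ 15.999 = 0.016731 mol
Divide by the smallest (0.016731 mol): C 2.500, H 4.000, O 1.000
Multiplying each by 2 gives whole numbers: C 5.00, H 8.00, O 2.00

C5H8O2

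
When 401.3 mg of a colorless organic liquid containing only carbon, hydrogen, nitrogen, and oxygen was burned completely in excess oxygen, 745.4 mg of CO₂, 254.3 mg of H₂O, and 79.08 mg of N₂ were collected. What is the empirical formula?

C3H5NO

mol C = 0.7454 g CO₂ ÷ 44.009 g/mol = 0.016937 mol
mol H = 2 × 0.2543 g H₂O ÷ 18.015 g/mol = 0.028232 mol
mol N = 2 × 0.07908 g N₂ ÷ 28.014 g/mol = 0.0056457 mol
mass O = 0.4013 − (0.20344 + 0.028458 + 0.079080) = 0.090326 g → mol O = 0.090326 ÷ 15.999 = 0.0056458 mol
Divide by the smallest (0.0056457 mol): C 3.000, H 5.001, N 1.000, O 1.000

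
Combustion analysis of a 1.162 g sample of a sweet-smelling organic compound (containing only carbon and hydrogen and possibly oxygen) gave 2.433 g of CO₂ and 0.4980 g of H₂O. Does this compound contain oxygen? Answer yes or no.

yes

mol C = 2.433 g CO₂ ÷ 44.009 g/mol = 0.055284 mol
mol H = 2 × 0.4980 g H₂O ÷ 18.015 g/mol = 0.055287 mol
C and H account for only 0.71975 g of the 1.162 g sample; the remaining 0.44225 g must be oxygen.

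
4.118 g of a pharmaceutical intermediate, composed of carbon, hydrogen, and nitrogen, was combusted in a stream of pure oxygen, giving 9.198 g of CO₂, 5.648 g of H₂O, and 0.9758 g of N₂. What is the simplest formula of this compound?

C3H9N

mol C = 9.198 g CO₂ ÷ 44.009 g/mol = 0.20900 mol
mol H = 2 × 5.648 g H₂O ÷ 18.015 g/mol = 0.62703 mol
mol N = 2 × 0.9758 g N₂ ÷ 28.014 g/mol = 0.069665 mol
Divide by the smallest (0.069665 mol): C 3.000, H 9.001, N 1.000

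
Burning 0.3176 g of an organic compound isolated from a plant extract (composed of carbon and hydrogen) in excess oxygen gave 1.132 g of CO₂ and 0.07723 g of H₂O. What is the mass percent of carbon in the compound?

mol C = 1.132 g CO₂ ÷ 44.009 g/mol = 0.025722 mol
mol H = 2 × 0.07723 g H₂O ÷ 18.015 g/mol = 0.0085740 mol
mass % C = 0.30895 g ÷ 0.3176 g × 100%

97.28%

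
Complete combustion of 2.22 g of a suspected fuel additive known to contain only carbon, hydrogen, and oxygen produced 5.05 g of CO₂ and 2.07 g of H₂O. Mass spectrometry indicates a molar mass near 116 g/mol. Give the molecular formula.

mol C = 5.05 g CO₂ ÷ 44.009 g/mol = 0.1147 mol
mol H = 2 × 2.07 g H₂O ÷ 18.015 g/mol = 0.2298 mol
mass O = 2.22 − (1.378 + 0.2316) = 0.6101 g → mol O = 0.6101 ÷ 15.999 = 0.03813 mol
Divide by the smallest (0.03813 mol): C 3.009, H 6.026, O 1.000
Empirical formula: C3H6O
Empirical-formula mass = 58.08 g/mol; 116 ÷ 58.08 ≈ 2, so the molecular formula is C6H12O2.

C6H12O2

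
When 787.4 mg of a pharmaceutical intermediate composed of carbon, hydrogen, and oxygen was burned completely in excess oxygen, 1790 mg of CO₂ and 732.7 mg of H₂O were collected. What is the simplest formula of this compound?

mol C = 1.790 g CO₂ ÷ 44.009 g/mol = 0.040673 mol
mol H = 2 × 0.7327 g H₂O ÷ 18.015 g/mol = 0.081343 mol
mass O = 0.7874 − (0.48853 + 0.081994) = 0.21688 g → mol O = 0.21688 ÷ 15.999 = 0.013556 mol
Divide by the smallest (0.013556 mol): C 3.000, H 6.001, O 1.000

C3H6O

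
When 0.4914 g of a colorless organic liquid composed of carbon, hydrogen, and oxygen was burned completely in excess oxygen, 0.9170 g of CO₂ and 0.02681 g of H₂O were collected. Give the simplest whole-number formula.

mol C = 0.9170 g CO₂ ÷ 44.009 g/mol = 0.020837 mol
mol H = 2 × 0.02681 g H₂O ÷ 18.015 g/mol = 0.0029764 mol
mass O = 0.4914 − (0.25027 + 0.0030002) = 0.23813 g → mol O = 0.23813 ÷ 15.999 = 0.014884 mol
Divide by the smallest (0.0029764 mol): C 7.001, H 1.000, O 5.001

C7HO5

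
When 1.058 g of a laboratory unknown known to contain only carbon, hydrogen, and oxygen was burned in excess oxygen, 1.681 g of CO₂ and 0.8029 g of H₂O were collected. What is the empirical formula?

C6H14O5

mol C = 1.681 g CO₂ ÷ 44.009 g/mol = 0.038197 mol
mol H = 2 × 0.8029 g H₂O ÷ 18.015 g/mol = 0.089137 mol
mass O = 1.058 − (0.45878 + 0.089850) = 0.50937 g → mol O = 0.50937 ÷ 15.999 = 0.031838 mol
Divide by the smallest (0.031838 mol): C 1.200, H 2.800, O 1.000
Multiplying each by 5 gives whole numbers: C 6.00, H 14.00, O 5.00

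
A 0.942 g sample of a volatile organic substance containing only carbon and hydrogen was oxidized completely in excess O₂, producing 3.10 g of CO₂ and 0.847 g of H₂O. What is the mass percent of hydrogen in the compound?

10.1%

mol C = 3.10 g CO₂ ÷ 44.009 g/mol = 0.07044 mol
mol H = 2 × 0.847 g H₂O ÷ 18.015 g/mol = 0.09403 mol
mass % H = 0.09479 g ÷ 0.942 g × 100%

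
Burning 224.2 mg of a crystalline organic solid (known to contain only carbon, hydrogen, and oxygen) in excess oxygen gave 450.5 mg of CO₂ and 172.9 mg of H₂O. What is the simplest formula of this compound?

C8H15O4

mol C = 0.4505 g CO₂ ÷ 44.009 g/mol = 0.010237 mol
mol H = 2 × 0.1729 g H₂O ÷ 18.015 g/mol = 0.019195 mol
mass O = 0.2242 − (0.12295 + 0.019349) = 0.081900 g → mol O = 0.081900 ÷ 15.999 = 0.0051191 mol
Divide by the smallest (0.0051191 mol): C 2.000, H 3.750, O 1.000
Multiplying each by 4 gives whole numbers: C 8.00, H 15.00, O 4.00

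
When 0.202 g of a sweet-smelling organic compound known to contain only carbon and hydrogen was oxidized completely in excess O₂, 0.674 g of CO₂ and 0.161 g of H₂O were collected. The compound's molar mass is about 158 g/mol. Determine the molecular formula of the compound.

C12H14

mol C = 0.674 g CO₂ ÷ 44.009 g/mol = 0.01532 mol
mol H = 2 × 0.161 g H₂O ÷ 18.015 g/mol = 0.01787 mol
Divide by the smallest (0.01532 mol): C 1.000, H 1.167
Multiplying each by 6 gives whole numbers: C 6.00, H 7.00
Empirical formula: C6H7
Empirical-formula mass = 79.12 g/mol; 158 ÷ 79.12 ≈ 2, so the molecular formula is C12H14.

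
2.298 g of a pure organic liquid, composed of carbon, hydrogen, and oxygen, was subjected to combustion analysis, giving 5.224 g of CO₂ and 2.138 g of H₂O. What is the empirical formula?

mol C = 5.224 g CO₂ ÷ 44.009 g/mol = 0.11870 mol
mol H = 2 × 2.138 g H₂O ÷ 18.015 g/mol = 0.23736 mol
mass O = 2.298 − (1.4257 + 0.23926) = 0.63300 g → mol O = 0.63300 ÷ 15.999 = 0.039565 mol
Divide by the smallest (0.039565 mol): C 3.000, H 5.999, O 1.000

C3H6O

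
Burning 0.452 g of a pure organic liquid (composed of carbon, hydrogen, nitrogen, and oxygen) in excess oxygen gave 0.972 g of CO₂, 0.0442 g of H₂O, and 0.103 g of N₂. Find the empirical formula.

mol C = 0.972 g CO₂ ÷ 44.009 g/mol = 0.02209 mol
mol H = 2 × 0.0442 g H₂O ÷ 18.015 g/mol = 0.004907 mol
mol N = 2 × 0.103 g N₂ ÷ 28.014 g/mol = 0.007353 mol
mass O = 0.452 − (0.2653 + 0.004946 + 0.1030) = 0.07877 g → mol O = 0.07877 ÷ 15.999 = 0.004924 mol
Divide by the smallest (0.004907 mol): C 4.501, H 1.000, N 1.499, O 1.003
Multiplying each by 2 gives whole numbers: C 9.00, H 2.00, N 3.00, O 2.01

C9H2N3O2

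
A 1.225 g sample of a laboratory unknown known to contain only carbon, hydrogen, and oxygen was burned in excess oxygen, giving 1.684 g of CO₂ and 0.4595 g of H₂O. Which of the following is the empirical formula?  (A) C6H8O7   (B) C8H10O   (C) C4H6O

mol C = 1.684 g CO₂ ÷ 44.009 g/mol = 0.038265 mol
mol H = 2 × 0.4595 g H₂O ÷ 18.015 g/mol = 0.051013 mol
mass O = 1.225 − (0.45960 + 0.051421) = 0.71398 g → mol O = 0.71398 ÷ 15.999 = 0.044626 mol
Divide by the smallest (0.038265 mol): C 1.000, H 1.333, O 1.166
Multiplying each by 6 gives whole numbers: C 6.00, H 8.00, O 7.00

(A) C6H8O7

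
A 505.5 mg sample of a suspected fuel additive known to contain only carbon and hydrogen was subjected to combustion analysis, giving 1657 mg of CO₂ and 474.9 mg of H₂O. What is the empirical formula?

C5H7

mol C = 1.657 g CO₂ ÷ 44.009 g/mol = 0.037651 mol
mol H = 2 × 0.4749 g H₂O ÷ 18.015 g/mol = 0.052723 mol
Divide by the smallest (0.037651 mol): C 1.000, H 1.400
Multiplying each by 5 gives whole numbers: C 5.00, H 7.00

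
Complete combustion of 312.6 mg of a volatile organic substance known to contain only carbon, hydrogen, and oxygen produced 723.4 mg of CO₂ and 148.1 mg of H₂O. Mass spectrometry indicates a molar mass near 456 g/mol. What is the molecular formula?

C24H24O9

mol C = 0.7234 g CO₂ ÷ 44.009 g/mol = 0.016438 mol
mol H = 2 × 0.1481 g H₂O ÷ 18.015 g/mol = 0.016442 mol
mass O = 0.3126 − (0.19743 + 0.016573) = 0.098595 g → mol O = 0.098595 ÷ 15.999 = 0.0061626 mol
Divide by the smallest (0.0061626 mol): C 2.667, H 2.668, O 1.000
Multiplying each by 3 gives whole numbers: C 8.00, H 8.00, O 3.00
Empirical formula: C8H8O3
Empirical-formula mass = 152.15 g/mol; 456 ÷ 152.15 ≈ 3, so the molecular formula is C24H24O9.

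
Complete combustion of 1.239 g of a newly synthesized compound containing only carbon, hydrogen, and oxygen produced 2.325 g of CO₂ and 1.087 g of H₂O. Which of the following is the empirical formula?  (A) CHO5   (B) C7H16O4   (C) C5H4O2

mol C = 2.325 g CO₂ ÷ 44.009 g/mol = 0.052830 mol
mol H = 2 × 1.087 g H₂O ÷ 18.015 g/mol = 0.12068 mol
mass O = 1.239 − (0.63454 + 0.12164) = 0.48282 g → mol O = 0.48282 ÷ 15.999 = 0.030178 mol
Divide by the smallest (0.030178 mol): C 1.751, H 3.999, O 1.000
Multiplying each by 4 gives whole numbers: C 7.00, H 16.00, O 4.00

(B) C7H16O4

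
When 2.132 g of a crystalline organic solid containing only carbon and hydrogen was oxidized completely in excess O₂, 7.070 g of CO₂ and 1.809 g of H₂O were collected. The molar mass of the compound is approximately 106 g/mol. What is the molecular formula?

C8H10

mol C = 7.070 g CO₂ ÷ 44.009 g/mol = 0.16065 mol
mol H = 2 × 1.809 g H₂O ÷ 18.015 g/mol = 0.20083 mol
Divide by the smallest (0.16065 mol): C 1.000, H 1.250
Multiplying each by 4 gives whole numbers: C 4.00, H 5.00
Empirical formula: C4H5
Empirical-formula mass = 53.08 g/mol; 106 ÷ 53.08 ≈ 2, so the molecular formula is C8H10.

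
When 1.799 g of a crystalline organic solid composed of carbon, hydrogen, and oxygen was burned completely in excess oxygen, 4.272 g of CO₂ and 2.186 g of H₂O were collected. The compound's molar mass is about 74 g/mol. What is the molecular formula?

mol C = 4.272 g CO₂ ÷ 44.009 g/mol = 0.097071 mol
mol H = 2 × 2.186 g H₂O ÷ 18.015 g/mol = 0.24269 mol
mass O = 1.799 − (1.1659 + 0.24463) = 0.38845 g → mol O = 0.38845 ÷ 15.999 = 0.024280 mol
Divide by the smallest (0.024280 mol): C 3.998, H 9.995, O 1.000
Empirical formula: C4H10O
Empirical-formula mass = 74.12 g/mol; 74 ÷ 74.12 ≈ 1, so the molecular formula is C4H10O.

C4H10O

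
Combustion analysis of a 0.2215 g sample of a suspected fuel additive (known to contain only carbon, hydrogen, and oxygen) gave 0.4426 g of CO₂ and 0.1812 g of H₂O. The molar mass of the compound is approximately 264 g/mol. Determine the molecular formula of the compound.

mol C = 0.4426 g CO₂ ÷ 44.009 g/mol = 0.010057 mol
mol H = 2 × 0.1812 g H₂O ÷ 18.015 g/mol = 0.020117 mol
mass O = 0.2215 − (0.12080 + 0.020278) = 0.080427 g → mol O = 0.080427 ÷ 15.999 = 0.0050270 mol
Divide by the smallest (0.0050270 mol): C 2.001, H 4.002, O 1.000
Empirical formula: C2H4O
Empirical-formula mass = 44.05 g/mol; 264 ÷ 44.05 ≈ 6, so the molecular formula is C12H24O6.

C12H24O6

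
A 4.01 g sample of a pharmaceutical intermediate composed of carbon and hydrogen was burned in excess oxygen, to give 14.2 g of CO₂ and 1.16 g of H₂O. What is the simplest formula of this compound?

mol C = 14.2 g CO₂ ÷ 44.009 g/mol = 0.3227 mol
mol H = 2 × 1.16 g H₂O ÷ 18.015 g/mol = 0.1288 mol
Divide by the smallest (0.1288 mol): C 2.505, H 1.000
Multiplying each by 2 gives whole numbers: C 5.01, H 2.00

C5H2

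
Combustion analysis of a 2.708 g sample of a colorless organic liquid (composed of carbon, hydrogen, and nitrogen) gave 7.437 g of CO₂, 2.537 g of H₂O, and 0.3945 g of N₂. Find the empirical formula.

C6H10N

mol C = 7.437 g CO₂ ÷ 44.009 g/mol = 0.16899 mol
mol H = 2 × 2.537 g H₂O ÷ 18.015 g/mol = 0.28165 mol
mol N = 2 × 0.3945 g N₂ ÷ 28.014 g/mol = 0.028164 mol
Divide by the smallest (0.028164 mol): C 6.000, H 10.000, N 1.000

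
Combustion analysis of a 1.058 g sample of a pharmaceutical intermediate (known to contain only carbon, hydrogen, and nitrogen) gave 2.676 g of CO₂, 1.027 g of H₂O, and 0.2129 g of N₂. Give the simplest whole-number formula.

C8H15N2

mol C = 2.676 g CO₂ ÷ 44.009 g/mol = 0.060806 mol
mol H = 2 × 1.027 g H₂O ÷ 18.015 g/mol = 0.11402 mol
mol N = 2 × 0.2129 g N₂ ÷ 28.014 g/mol = 0.015200 mol
Divide by the smallest (0.015200 mol): C 4.000, H 7.501, N 1.000
Multiplying each by 2 gives whole numbers: C 8.00, H 15.00, N 2.00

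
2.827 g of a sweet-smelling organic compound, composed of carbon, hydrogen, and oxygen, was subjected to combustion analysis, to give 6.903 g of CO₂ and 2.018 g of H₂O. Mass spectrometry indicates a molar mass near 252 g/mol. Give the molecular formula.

C14H20O4

mol C = 6.903 g CO₂ ÷ 44.009 g/mol = 0.15685 mol
mol H = 2 × 2.018 g H₂O ÷ 18.015 g/mol = 0.22404 mol
mass O = 2.827 − (1.8840 + 0.22583) = 0.71720 g → mol O = 0.71720 ÷ 15.999 = 0.044828 mol
Divide by the smallest (0.044828 mol): C 3.499, H 4.998, O 1.000
Multiplying each by 2 gives whole numbers: C 7.00, H 10.00, O 2.00
Empirical formula: C7H10O2
Empirical-formula mass = 126.16 g/mol; 252 ÷ 126.16 ≈ 2, so the molecular formula is C14H20O4.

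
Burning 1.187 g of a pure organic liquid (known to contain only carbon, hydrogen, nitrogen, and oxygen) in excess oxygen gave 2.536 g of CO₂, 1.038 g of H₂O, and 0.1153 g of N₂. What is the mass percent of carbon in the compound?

mol C = 2.536 g CO₂ ÷ 44.009 g/mol = 0.057625 mol
mol H = 2 × 1.038 g H₂O ÷ 18.015 g/mol = 0.11524 mol
mol N = 2 × 0.1153 g N₂ ÷ 28.014 g/mol = 0.0082316 mol
mass O = 1.187 − (0.69213 + 0.11616 + 0.11530) = 0.26341 g → mol O = 0.26341 ÷ 15.999 = 0.016464 mol
mass % C = 0.69213 g ÷ 1.187 g × 100%

58.31%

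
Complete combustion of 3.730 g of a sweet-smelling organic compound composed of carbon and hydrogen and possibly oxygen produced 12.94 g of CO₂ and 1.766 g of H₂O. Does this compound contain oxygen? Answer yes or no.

mol C = 12.94 g CO₂ ÷ 44.009 g/mol = 0.29403 mol
mol H = 2 × 1.766 g H₂O ÷ 18.015 g/mol = 0.19606 mol
C and H together account for 3.7292 g — essentially the entire 3.730 g sample — so the compound contains no oxygen.

no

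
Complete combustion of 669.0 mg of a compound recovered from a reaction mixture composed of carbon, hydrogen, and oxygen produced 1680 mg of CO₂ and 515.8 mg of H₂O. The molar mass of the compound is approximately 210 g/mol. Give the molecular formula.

C12H18O3

mol C = 1.680 g CO₂ ÷ 44.009 g/mol = 0.038174 mol
mol H = 2 × 0.5158 g H₂O ÷ 18.015 g/mol = 0.057263 mol
mass O = 0.6690 − (0.45851 + 0.057721) = 0.15277 g → mol O = 0.15277 ÷ 15.999 = 0.0095488 mol
Divide by the smallest (0.0095488 mol): C 3.998, H 5.997, O 1.000
Empirical formula: C4H6O
Empirical-formula mass = 70.09 g/mol; 210 ÷ 70.09 ≈ 3, so the molecular formula is C12H18O3.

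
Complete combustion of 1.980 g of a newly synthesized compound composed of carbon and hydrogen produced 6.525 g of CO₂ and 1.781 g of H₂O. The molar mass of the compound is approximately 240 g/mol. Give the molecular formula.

C18H24

mol C = 6.525 g CO₂ ÷ 44.009 g/mol = 0.14827 mol
mol H = 2 × 1.781 g H₂O ÷ 18.015 g/mol = 0.19772 mol
Divide by the smallest (0.14827 mol): C 1.000, H 1.334
Multiplying each by 3 gives whole numbers: C 3.00, H 4.00
Empirical formula: C3H4
Empirical-formula mass = 40.06 g/mol; 240 ÷ 40.06 ≈ 6, so the molecular formula is C18H24.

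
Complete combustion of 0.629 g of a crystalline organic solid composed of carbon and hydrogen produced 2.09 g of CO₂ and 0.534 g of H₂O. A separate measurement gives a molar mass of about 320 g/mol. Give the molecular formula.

mol C = 2.09 g CO₂ ÷ 44.009 g/mol = 0.04749 mol
mol H = 2 × 0.534 g H₂O ÷ 18.015 g/mol = 0.05928 mol
Divide by the smallest (0.04749 mol): C 1.000, H 1.248
Multiplying each by 4 gives whole numbers: C 4.00, H 4.99
Empirical formula: C4H5
Empirical-formula mass = 53.08 g/mol; 320 ÷ 53.08 ≈ 6, so the molecular formula is C24H30.

C24H30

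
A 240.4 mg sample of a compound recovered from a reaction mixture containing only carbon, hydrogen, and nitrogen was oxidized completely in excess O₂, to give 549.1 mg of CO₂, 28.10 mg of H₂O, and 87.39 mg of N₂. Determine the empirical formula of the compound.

C4HN2

mol C = 0.5491 g CO₂ ÷ 44.009 g/mol = 0.012477 mol
mol H = 2 × 0.02810 g H₂O ÷ 18.015 g/mol = 0.0031196 mol
mol N = 2 × 0.08739 g N₂ ÷ 28.014 g/mol = 0.0062390 mol
Divide by the smallest (0.0031196 mol): C 4.000, H 1.000, N 2.000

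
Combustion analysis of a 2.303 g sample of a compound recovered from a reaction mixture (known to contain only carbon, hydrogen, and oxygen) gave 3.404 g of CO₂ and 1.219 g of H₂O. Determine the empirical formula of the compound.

C4H7O4

mol C = 3.404 g CO₂ ÷ 44.009 g/mol = 0.077348 mol
mol H = 2 × 1.219 g H₂O ÷ 18.015 g/mol = 0.13533 mol
mass O = 2.303 − (0.92902 + 0.13641) = 1.2376 g → mol O = 1.2376 ÷ 15.999 = 0.077352 mol
Divide by the smallest (0.077348 mol): C 1.000, H 1.750, O 1.000
Multiplying each by 4 gives whole numbers: C 4.00, H 7.00, O 4.00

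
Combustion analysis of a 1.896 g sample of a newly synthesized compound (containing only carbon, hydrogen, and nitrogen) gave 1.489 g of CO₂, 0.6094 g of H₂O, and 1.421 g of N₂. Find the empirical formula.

mol C = 1.489 g CO₂ ÷ 44.009 g/mol = 0.033834 mol
mol H = 2 × 0.6094 g H₂O ÷ 18.015 g/mol = 0.067655 mol
mol N = 2 × 1.421 g N₂ ÷ 28.014 g/mol = 0.10145 mol
Divide by the smallest (0.033834 mol): C 1.000, H 2.000, N 2.998

CH2N3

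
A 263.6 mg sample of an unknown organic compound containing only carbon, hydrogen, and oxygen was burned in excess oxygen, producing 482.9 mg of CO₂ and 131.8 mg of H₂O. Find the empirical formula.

mol C = 0.4829 g CO₂ ÷ 44.009 g/mol = 0.010973 mol
mol H = 2 × 0.1318 g H₂O ÷ 18.015 g/mol = 0.014632 mol
mass O = 0.2636 − (0.13179 + 0.014749) = 0.11706 g → mol O = 0.11706 ÷ 15.999 = 0.0073165 mol
Divide by the smallest (0.0073165 mol): C 1.500, H 2.000, O 1.000
Multiplying each by 2 gives whole numbers: C 3.00, H 4.00, O 2.00

C3H4O2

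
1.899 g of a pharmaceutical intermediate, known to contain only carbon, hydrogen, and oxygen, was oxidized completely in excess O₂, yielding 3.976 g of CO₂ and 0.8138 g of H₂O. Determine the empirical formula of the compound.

mol C = 3.976 g CO₂ ÷ 44.009 g/mol = 0.090345 mol
mol H = 2 × 0.8138 g H₂O ÷ 18.015 g/mol = 0.090347 mol
mass O = 1.899 − (1.0851 + 0.091070) = 0.72279 g → mol O = 0.72279 ÷ 15.999 = 0.045177 mol
Divide by the smallest (0.045177 mol): C 2.000, H 2.000, O 1.000

C2H2O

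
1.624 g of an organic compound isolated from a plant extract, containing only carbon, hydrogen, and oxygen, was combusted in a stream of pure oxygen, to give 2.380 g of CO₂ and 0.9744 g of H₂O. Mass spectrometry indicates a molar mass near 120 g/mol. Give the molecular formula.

mol C = 2.380 g CO₂ ÷ 44.009 g/mol = 0.054080 mol
mol H = 2 × 0.9744 g H₂O ÷ 18.015 g/mol = 0.10818 mol
mass O = 1.624 − (0.64955 + 0.10904) = 0.86541 g → mol O = 0.86541 ÷ 15.999 = 0.054091 mol
Divide by the smallest (0.054080 mol): C 1.000, H 2.000, O 1.000
Empirical formula: CH2O
Empirical-formula mass = 30.03 g/mol; 120 ÷ 30.03 ≈ 4, so the molecular formula is C4H8O4.

C4H8O4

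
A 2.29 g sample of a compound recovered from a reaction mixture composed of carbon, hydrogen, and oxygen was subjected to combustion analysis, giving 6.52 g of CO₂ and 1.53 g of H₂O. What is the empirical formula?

C7H8O

mol C = 6.52 g CO₂ ÷ 44.009 g/mol = 0.1482 mol
mol H = 2 × 1.53 g H₂O ÷ 18.015 g/mol = 0.1699 mol
mass O = 2.29 − (1.779 + 0.1712) = 0.3393 g → mol O = 0.3393 ÷ 15.999 = 0.02121 mol
Divide by the smallest (0.02121 mol): C 6.985, H 8.009, O 1.000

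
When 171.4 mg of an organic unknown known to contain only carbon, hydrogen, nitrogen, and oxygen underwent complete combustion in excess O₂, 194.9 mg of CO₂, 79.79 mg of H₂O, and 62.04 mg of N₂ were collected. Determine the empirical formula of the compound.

mol C = 0.1949 g CO₂ ÷ 44.009 g/mol = 0.0044286 mol
mol H = 2 × 0.07979 g H₂O ÷ 18.015 g/mol = 0.0088582 mol
mol N = 2 × 0.06204 g N₂ ÷ 28.014 g/mol = 0.0044292 mol
mass O = 0.1714 − (0.053192 + 0.0089290 + 0.062040) = 0.047239 g → mol O = 0.047239 ÷ 15.999 = 0.0029526 mol
Divide by the smallest (0.0029526 mol): C 1.500, H 3.000, N 1.500, O 1.000
Multiplying each by 2 gives whole numbers: C 3.00, H 6.00, N 3.00, O 2.00

C3H6N3O2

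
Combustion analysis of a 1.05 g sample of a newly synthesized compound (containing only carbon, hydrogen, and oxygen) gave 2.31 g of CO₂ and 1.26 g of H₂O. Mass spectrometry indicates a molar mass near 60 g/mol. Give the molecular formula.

C3H8O

mol C = 2.31 g CO₂ ÷ 44.009 g/mol = 0.05249 mol
mol H = 2 × 1.26 g H₂O ÷ 18.015 g/mol = 0.1399 mol
mass O = 1.05 − (0.6304 + 0.1410) = 0.2785 g → mol O = 0.2785 ÷ 15.999 = 0.01741 mol
Divide by the smallest (0.01741 mol): C 3.015, H 8.034, O 1.000
Empirical formula: C3H8O
Empirical-formula mass = 60.10 g/mol; 60 ÷ 60.10 ≈ 1, so the molecular formula is C3H8O.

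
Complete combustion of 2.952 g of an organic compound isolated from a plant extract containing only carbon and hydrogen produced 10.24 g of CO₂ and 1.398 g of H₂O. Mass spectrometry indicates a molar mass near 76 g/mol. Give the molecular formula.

C6H4

mol C = 10.24 g CO₂ ÷ 44.009 g/mol = 0.23268 mol
mol H = 2 × 1.398 g H₂O ÷ 18.015 g/mol = 0.15520 mol
Divide by the smallest (0.15520 mol): C 1.499, H 1.000
Multiplying each by 2 gives whole numbers: C 3.00, H 2.00
Empirical formula: C3H2
Empirical-formula mass = 38.05 g/mol; 76 ÷ 38.05 ≈ 2, so the molecular formula is C6H4.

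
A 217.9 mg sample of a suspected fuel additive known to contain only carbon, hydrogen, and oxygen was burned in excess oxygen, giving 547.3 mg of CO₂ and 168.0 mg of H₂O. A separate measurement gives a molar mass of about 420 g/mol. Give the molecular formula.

C24H36O6

mol C = 0.5473 g CO₂ ÷ 44.009 g/mol = 0.012436 mol
mol H = 2 × 0.1680 g H₂O ÷ 18.015 g/mol = 0.018651 mol
mass O = 0.2179 − (0.14937 + 0.018800) = 0.049730 g → mol O = 0.049730 ÷ 15.999 = 0.0031083 mol
Divide by the smallest (0.0031083 mol): C 4.001, H 6.000, O 1.000
Empirical formula: C4H6O
Empirical-formula mass = 70.09 g/mol; 420 ÷ 70.09 ≈ 6, so the molecular formula is C24H36O6.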